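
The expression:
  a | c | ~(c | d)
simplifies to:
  a | c | ~d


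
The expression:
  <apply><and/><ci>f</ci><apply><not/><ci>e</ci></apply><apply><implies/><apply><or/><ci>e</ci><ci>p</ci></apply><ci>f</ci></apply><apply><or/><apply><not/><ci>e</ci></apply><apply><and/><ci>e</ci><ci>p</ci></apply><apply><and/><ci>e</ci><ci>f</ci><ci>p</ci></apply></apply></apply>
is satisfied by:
  {f: True, e: False}


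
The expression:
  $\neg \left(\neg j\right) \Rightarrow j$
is always true.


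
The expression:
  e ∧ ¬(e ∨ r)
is never true.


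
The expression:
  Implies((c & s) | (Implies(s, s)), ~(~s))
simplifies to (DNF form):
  s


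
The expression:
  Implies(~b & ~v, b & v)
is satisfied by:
  {b: True, v: True}
  {b: True, v: False}
  {v: True, b: False}


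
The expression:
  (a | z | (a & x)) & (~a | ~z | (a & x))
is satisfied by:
  {z: True, x: True, a: False}
  {z: True, x: False, a: False}
  {a: True, z: True, x: True}
  {a: True, x: True, z: False}
  {a: True, x: False, z: False}


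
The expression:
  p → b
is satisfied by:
  {b: True, p: False}
  {p: False, b: False}
  {p: True, b: True}


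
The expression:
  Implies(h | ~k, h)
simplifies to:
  h | k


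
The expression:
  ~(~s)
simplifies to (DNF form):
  s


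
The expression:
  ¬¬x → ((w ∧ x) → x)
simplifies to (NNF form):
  True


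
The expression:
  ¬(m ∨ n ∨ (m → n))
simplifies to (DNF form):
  False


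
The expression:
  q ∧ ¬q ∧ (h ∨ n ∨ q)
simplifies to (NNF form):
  False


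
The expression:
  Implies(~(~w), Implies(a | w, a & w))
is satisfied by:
  {a: True, w: False}
  {w: False, a: False}
  {w: True, a: True}


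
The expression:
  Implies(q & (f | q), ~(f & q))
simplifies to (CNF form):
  ~f | ~q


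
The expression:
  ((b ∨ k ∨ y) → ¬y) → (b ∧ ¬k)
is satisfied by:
  {y: True, b: True, k: False}
  {y: True, b: False, k: False}
  {y: True, k: True, b: True}
  {y: True, k: True, b: False}
  {b: True, k: False, y: False}


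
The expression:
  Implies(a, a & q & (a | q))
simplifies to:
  q | ~a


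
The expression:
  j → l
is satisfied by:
  {l: True, j: False}
  {j: False, l: False}
  {j: True, l: True}


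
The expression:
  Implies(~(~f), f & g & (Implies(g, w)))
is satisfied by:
  {g: True, w: True, f: False}
  {g: True, w: False, f: False}
  {w: True, g: False, f: False}
  {g: False, w: False, f: False}
  {f: True, g: True, w: True}


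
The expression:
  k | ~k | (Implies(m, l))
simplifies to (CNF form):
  True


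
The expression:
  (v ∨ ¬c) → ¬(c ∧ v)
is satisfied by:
  {v: False, c: False}
  {c: True, v: False}
  {v: True, c: False}


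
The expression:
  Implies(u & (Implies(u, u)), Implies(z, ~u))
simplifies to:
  ~u | ~z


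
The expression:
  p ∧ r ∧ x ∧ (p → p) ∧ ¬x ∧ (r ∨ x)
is never true.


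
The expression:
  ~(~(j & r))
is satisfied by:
  {r: True, j: True}


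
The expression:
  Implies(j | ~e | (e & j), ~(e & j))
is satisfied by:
  {e: False, j: False}
  {j: True, e: False}
  {e: True, j: False}


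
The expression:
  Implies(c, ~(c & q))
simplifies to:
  ~c | ~q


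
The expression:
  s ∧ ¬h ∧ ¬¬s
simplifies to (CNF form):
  s ∧ ¬h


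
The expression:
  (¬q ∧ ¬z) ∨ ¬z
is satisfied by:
  {z: False}


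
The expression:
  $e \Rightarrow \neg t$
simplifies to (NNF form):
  $\neg e \vee \neg t$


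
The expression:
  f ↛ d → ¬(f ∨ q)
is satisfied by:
  {d: True, f: False}
  {f: False, d: False}
  {f: True, d: True}


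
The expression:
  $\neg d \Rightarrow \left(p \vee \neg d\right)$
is always true.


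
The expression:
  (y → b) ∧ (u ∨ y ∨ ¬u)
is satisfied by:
  {b: True, y: False}
  {y: False, b: False}
  {y: True, b: True}


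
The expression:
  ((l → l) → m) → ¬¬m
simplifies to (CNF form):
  True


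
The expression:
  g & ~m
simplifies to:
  g & ~m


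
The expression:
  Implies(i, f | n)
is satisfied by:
  {n: True, f: True, i: False}
  {n: True, f: False, i: False}
  {f: True, n: False, i: False}
  {n: False, f: False, i: False}
  {n: True, i: True, f: True}
  {n: True, i: True, f: False}
  {i: True, f: True, n: False}


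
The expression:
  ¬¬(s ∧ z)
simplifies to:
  s ∧ z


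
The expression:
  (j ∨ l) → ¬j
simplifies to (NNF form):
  ¬j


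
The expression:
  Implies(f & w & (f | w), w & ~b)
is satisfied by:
  {w: False, b: False, f: False}
  {f: True, w: False, b: False}
  {b: True, w: False, f: False}
  {f: True, b: True, w: False}
  {w: True, f: False, b: False}
  {f: True, w: True, b: False}
  {b: True, w: True, f: False}


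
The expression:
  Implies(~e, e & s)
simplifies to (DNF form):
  e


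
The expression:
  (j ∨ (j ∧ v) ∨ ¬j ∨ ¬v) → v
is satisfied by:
  {v: True}


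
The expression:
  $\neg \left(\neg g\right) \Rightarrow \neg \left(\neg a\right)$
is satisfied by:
  {a: True, g: False}
  {g: False, a: False}
  {g: True, a: True}


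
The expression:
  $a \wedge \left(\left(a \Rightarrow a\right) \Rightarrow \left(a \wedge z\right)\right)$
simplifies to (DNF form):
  $a \wedge z$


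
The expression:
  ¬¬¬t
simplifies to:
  ¬t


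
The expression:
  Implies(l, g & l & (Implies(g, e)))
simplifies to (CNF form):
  (e | ~l) & (g | ~l)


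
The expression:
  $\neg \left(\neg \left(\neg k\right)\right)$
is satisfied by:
  {k: False}


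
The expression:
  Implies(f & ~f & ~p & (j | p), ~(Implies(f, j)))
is always true.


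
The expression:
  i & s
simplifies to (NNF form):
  i & s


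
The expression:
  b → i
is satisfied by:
  {i: True, b: False}
  {b: False, i: False}
  {b: True, i: True}


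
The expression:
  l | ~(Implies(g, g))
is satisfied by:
  {l: True}


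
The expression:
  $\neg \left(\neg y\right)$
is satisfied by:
  {y: True}


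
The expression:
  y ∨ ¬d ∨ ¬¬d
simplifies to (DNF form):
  True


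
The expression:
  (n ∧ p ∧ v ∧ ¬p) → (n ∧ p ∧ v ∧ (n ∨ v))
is always true.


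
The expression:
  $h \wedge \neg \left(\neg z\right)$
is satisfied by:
  {h: True, z: True}


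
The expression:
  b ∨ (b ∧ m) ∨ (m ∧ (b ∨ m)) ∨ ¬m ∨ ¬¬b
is always true.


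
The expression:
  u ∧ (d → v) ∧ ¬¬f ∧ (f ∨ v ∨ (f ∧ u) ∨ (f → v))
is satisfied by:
  {u: True, f: True, v: True, d: False}
  {u: True, f: True, v: False, d: False}
  {u: True, f: True, d: True, v: True}


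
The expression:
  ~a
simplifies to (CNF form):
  ~a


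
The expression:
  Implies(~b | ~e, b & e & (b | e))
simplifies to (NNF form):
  b & e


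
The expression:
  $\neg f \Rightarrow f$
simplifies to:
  $f$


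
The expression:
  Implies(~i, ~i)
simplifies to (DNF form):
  True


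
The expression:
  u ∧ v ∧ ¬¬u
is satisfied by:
  {u: True, v: True}


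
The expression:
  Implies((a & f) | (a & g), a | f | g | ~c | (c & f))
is always true.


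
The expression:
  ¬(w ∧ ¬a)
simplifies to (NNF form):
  a ∨ ¬w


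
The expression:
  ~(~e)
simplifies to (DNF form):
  e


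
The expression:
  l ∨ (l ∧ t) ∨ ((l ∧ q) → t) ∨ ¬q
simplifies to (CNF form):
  True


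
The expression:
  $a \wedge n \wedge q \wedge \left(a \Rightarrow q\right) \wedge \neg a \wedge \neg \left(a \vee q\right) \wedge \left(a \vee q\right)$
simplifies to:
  $\text{False}$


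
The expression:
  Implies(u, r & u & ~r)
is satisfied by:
  {u: False}


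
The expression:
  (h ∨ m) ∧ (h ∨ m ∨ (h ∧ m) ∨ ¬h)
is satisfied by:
  {m: True, h: True}
  {m: True, h: False}
  {h: True, m: False}


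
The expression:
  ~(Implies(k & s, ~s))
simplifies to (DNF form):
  k & s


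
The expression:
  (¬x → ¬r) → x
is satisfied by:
  {r: True, x: True}
  {r: True, x: False}
  {x: True, r: False}


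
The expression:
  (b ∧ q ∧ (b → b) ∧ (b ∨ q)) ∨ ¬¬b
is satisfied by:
  {b: True}


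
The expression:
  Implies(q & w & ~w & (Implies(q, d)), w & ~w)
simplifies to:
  True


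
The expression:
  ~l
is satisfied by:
  {l: False}


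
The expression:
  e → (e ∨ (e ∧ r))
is always true.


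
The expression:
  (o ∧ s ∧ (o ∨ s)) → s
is always true.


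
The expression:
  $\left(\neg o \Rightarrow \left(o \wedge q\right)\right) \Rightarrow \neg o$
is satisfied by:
  {o: False}


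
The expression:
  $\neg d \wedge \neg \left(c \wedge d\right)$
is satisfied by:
  {d: False}


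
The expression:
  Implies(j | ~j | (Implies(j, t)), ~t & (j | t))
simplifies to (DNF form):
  j & ~t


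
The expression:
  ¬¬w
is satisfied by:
  {w: True}


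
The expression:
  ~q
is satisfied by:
  {q: False}


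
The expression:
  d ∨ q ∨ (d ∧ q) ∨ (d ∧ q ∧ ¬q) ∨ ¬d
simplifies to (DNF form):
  True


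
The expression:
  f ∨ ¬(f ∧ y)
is always true.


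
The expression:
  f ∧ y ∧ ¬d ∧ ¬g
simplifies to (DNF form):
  f ∧ y ∧ ¬d ∧ ¬g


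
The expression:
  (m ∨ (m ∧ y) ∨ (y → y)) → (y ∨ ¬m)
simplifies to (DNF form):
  y ∨ ¬m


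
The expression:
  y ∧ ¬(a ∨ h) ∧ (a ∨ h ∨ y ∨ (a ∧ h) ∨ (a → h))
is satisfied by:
  {y: True, h: False, a: False}


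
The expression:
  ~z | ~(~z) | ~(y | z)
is always true.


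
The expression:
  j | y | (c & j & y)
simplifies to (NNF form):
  j | y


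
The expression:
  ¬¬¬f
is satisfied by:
  {f: False}


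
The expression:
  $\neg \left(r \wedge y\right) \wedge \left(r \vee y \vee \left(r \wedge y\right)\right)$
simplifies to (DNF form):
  $\left(r \wedge \neg y\right) \vee \left(y \wedge \neg r\right)$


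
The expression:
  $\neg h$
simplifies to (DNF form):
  $\neg h$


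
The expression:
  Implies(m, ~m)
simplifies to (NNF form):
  ~m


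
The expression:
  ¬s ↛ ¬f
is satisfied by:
  {f: True, s: False}


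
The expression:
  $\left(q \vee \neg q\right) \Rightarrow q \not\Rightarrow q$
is never true.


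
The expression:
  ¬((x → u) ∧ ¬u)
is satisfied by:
  {x: True, u: True}
  {x: True, u: False}
  {u: True, x: False}


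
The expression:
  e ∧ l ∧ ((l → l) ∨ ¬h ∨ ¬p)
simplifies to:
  e ∧ l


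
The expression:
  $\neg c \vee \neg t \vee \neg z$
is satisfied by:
  {c: False, t: False, z: False}
  {z: True, c: False, t: False}
  {t: True, c: False, z: False}
  {z: True, t: True, c: False}
  {c: True, z: False, t: False}
  {z: True, c: True, t: False}
  {t: True, c: True, z: False}


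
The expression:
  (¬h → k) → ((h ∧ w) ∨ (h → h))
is always true.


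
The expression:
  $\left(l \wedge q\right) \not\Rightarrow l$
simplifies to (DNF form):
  $\text{False}$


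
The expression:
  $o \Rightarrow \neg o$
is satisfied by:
  {o: False}


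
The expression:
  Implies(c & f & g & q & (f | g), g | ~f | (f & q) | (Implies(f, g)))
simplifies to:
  True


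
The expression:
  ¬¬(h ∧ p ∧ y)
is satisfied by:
  {h: True, p: True, y: True}


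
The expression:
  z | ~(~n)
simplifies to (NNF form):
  n | z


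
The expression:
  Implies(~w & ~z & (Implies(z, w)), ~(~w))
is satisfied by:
  {z: True, w: True}
  {z: True, w: False}
  {w: True, z: False}


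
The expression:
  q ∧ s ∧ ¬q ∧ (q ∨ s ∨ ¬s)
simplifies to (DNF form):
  False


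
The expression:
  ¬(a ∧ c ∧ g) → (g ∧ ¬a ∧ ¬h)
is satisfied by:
  {c: True, g: True, h: False, a: False}
  {g: True, a: False, c: False, h: False}
  {a: True, c: True, g: True, h: False}
  {h: True, a: True, g: True, c: True}


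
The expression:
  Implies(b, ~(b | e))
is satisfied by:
  {b: False}


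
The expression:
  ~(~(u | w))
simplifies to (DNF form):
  u | w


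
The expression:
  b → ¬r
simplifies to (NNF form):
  ¬b ∨ ¬r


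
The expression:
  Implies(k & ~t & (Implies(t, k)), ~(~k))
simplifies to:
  True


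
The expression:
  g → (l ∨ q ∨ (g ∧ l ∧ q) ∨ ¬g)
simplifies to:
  l ∨ q ∨ ¬g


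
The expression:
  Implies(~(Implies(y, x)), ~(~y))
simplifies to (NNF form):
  True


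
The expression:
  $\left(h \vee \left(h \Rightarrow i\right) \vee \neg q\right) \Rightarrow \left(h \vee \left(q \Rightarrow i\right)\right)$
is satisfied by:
  {i: True, h: True, q: False}
  {i: True, h: False, q: False}
  {h: True, i: False, q: False}
  {i: False, h: False, q: False}
  {i: True, q: True, h: True}
  {i: True, q: True, h: False}
  {q: True, h: True, i: False}


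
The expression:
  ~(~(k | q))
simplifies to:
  k | q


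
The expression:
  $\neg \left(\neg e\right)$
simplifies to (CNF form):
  $e$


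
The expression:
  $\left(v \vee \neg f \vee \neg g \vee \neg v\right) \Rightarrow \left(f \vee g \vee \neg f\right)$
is always true.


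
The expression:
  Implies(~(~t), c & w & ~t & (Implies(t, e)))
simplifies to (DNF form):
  ~t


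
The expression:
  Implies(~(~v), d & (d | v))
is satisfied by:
  {d: True, v: False}
  {v: False, d: False}
  {v: True, d: True}


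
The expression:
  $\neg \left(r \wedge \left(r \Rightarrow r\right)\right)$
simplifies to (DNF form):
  $\neg r$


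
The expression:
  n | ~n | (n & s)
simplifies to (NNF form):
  True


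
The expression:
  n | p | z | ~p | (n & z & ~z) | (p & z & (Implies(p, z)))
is always true.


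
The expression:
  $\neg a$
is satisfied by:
  {a: False}


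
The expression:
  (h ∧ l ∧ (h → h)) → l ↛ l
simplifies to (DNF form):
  ¬h ∨ ¬l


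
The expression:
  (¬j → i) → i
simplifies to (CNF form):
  i ∨ ¬j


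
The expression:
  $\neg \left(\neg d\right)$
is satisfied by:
  {d: True}


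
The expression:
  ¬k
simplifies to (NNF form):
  ¬k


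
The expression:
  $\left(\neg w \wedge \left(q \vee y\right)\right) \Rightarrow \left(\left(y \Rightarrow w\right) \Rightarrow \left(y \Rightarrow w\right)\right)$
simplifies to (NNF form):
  $\text{True}$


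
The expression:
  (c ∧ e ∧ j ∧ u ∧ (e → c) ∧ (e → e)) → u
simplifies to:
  True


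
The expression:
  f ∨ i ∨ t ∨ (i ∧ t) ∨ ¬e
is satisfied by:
  {i: True, t: True, f: True, e: False}
  {i: True, t: True, f: False, e: False}
  {i: True, f: True, e: False, t: False}
  {i: True, f: False, e: False, t: False}
  {t: True, f: True, e: False, i: False}
  {t: True, f: False, e: False, i: False}
  {f: True, t: False, e: False, i: False}
  {f: False, t: False, e: False, i: False}
  {i: True, t: True, e: True, f: True}
  {i: True, t: True, e: True, f: False}
  {i: True, e: True, f: True, t: False}
  {i: True, e: True, f: False, t: False}
  {e: True, t: True, f: True, i: False}
  {e: True, t: True, f: False, i: False}
  {e: True, f: True, t: False, i: False}


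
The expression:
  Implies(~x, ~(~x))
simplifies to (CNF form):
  x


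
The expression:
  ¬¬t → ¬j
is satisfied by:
  {t: False, j: False}
  {j: True, t: False}
  {t: True, j: False}


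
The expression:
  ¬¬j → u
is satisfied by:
  {u: True, j: False}
  {j: False, u: False}
  {j: True, u: True}


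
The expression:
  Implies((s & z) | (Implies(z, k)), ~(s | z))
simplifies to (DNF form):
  (~k & ~s) | (~s & ~z)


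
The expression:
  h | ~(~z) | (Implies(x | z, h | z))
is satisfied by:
  {z: True, h: True, x: False}
  {z: True, h: False, x: False}
  {h: True, z: False, x: False}
  {z: False, h: False, x: False}
  {x: True, z: True, h: True}
  {x: True, z: True, h: False}
  {x: True, h: True, z: False}


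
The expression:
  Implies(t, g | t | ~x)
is always true.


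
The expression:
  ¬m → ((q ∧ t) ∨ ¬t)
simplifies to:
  m ∨ q ∨ ¬t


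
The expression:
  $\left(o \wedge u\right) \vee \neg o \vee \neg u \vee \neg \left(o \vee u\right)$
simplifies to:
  $\text{True}$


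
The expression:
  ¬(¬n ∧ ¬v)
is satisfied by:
  {n: True, v: True}
  {n: True, v: False}
  {v: True, n: False}


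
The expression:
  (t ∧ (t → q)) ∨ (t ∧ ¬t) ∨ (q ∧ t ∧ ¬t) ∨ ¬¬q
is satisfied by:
  {q: True}


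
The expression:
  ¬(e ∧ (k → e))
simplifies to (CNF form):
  ¬e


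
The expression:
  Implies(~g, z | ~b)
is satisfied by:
  {z: True, g: True, b: False}
  {z: True, g: False, b: False}
  {g: True, z: False, b: False}
  {z: False, g: False, b: False}
  {b: True, z: True, g: True}
  {b: True, z: True, g: False}
  {b: True, g: True, z: False}


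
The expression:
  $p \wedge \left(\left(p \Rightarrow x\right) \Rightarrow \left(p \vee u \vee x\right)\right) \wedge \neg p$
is never true.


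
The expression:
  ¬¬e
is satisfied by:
  {e: True}


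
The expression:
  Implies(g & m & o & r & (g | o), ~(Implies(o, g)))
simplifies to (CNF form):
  ~g | ~m | ~o | ~r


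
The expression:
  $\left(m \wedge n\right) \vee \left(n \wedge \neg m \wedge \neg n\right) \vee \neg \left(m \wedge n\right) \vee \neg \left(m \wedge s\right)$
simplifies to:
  $\text{True}$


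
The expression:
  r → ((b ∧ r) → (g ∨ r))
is always true.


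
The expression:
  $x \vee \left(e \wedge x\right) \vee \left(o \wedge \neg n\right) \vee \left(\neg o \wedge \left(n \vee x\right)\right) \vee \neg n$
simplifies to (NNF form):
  $x \vee \neg n \vee \neg o$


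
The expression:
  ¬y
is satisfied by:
  {y: False}


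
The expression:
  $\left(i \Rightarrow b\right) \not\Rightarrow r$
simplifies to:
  $\neg r \wedge \left(b \vee \neg i\right)$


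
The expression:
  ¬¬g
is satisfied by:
  {g: True}


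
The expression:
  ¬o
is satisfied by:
  {o: False}


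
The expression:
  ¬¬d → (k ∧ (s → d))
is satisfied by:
  {k: True, d: False}
  {d: False, k: False}
  {d: True, k: True}


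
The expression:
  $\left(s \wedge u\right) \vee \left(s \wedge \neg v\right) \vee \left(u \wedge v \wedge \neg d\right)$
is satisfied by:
  {s: True, u: True, d: False, v: False}
  {s: True, d: False, u: False, v: False}
  {v: True, s: True, u: True, d: False}
  {s: True, u: True, d: True, v: False}
  {s: True, d: True, u: False, v: False}
  {s: True, v: True, d: True, u: True}
  {u: True, v: True, d: False, s: False}


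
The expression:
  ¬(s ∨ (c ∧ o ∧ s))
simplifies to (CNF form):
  ¬s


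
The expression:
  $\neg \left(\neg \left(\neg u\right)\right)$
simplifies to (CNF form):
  $\neg u$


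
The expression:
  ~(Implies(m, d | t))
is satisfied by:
  {m: True, d: False, t: False}


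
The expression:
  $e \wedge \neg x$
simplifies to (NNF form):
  $e \wedge \neg x$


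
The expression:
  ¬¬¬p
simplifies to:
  ¬p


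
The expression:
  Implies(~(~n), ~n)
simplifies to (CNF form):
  ~n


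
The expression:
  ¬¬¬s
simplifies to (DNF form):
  ¬s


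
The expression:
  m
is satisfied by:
  {m: True}


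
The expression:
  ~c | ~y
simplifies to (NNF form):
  ~c | ~y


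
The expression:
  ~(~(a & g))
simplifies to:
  a & g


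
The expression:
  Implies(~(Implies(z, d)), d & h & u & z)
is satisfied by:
  {d: True, z: False}
  {z: False, d: False}
  {z: True, d: True}


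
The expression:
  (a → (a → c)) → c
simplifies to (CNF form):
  a ∨ c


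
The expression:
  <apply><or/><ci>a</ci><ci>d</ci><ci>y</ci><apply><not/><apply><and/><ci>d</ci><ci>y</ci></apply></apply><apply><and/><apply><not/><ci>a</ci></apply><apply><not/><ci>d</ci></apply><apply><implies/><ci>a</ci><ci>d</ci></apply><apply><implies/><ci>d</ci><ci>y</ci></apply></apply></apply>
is always true.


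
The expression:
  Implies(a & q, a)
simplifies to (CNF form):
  True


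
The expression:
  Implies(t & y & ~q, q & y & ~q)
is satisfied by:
  {q: True, t: False, y: False}
  {t: False, y: False, q: False}
  {y: True, q: True, t: False}
  {y: True, t: False, q: False}
  {q: True, t: True, y: False}
  {t: True, q: False, y: False}
  {y: True, t: True, q: True}


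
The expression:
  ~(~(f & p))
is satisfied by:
  {p: True, f: True}


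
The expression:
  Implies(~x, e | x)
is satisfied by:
  {x: True, e: True}
  {x: True, e: False}
  {e: True, x: False}


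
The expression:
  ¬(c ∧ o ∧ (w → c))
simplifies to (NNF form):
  ¬c ∨ ¬o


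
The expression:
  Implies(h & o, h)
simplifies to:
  True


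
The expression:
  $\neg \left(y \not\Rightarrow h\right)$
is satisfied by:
  {h: True, y: False}
  {y: False, h: False}
  {y: True, h: True}


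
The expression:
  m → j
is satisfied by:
  {j: True, m: False}
  {m: False, j: False}
  {m: True, j: True}


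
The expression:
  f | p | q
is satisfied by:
  {q: True, p: True, f: True}
  {q: True, p: True, f: False}
  {q: True, f: True, p: False}
  {q: True, f: False, p: False}
  {p: True, f: True, q: False}
  {p: True, f: False, q: False}
  {f: True, p: False, q: False}


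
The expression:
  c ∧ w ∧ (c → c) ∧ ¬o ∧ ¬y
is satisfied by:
  {c: True, w: True, o: False, y: False}


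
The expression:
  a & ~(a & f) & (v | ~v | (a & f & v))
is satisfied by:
  {a: True, f: False}


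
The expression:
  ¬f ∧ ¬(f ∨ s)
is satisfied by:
  {f: False, s: False}


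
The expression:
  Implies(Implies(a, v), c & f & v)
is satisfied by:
  {c: True, f: True, a: True, v: False}
  {c: True, a: True, f: False, v: False}
  {f: True, a: True, c: False, v: False}
  {a: True, c: False, f: False, v: False}
  {v: True, c: True, f: True, a: True}
  {v: True, c: True, f: True, a: False}


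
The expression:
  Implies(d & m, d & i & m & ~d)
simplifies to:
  ~d | ~m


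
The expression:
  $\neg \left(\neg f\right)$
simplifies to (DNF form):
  $f$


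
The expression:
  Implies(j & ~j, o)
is always true.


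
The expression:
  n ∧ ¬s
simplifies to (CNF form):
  n ∧ ¬s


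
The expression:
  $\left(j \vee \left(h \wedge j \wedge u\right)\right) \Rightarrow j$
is always true.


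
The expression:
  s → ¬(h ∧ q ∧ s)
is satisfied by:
  {s: False, q: False, h: False}
  {h: True, s: False, q: False}
  {q: True, s: False, h: False}
  {h: True, q: True, s: False}
  {s: True, h: False, q: False}
  {h: True, s: True, q: False}
  {q: True, s: True, h: False}


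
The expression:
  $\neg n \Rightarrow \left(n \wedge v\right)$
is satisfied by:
  {n: True}


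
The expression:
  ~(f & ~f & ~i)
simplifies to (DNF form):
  True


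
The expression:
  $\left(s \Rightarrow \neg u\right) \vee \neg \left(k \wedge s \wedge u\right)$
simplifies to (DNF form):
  $\neg k \vee \neg s \vee \neg u$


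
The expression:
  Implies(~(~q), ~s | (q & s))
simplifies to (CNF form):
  True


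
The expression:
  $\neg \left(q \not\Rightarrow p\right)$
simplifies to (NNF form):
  $p \vee \neg q$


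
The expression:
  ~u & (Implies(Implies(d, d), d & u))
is never true.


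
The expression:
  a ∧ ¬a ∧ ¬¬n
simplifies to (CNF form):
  False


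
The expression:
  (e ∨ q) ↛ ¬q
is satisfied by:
  {q: True}


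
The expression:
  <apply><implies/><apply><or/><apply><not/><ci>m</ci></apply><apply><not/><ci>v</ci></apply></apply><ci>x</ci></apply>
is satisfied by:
  {x: True, m: True, v: True}
  {x: True, m: True, v: False}
  {x: True, v: True, m: False}
  {x: True, v: False, m: False}
  {m: True, v: True, x: False}


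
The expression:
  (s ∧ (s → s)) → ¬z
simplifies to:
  ¬s ∨ ¬z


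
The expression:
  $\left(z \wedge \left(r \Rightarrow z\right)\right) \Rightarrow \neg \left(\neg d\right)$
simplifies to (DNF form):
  $d \vee \neg z$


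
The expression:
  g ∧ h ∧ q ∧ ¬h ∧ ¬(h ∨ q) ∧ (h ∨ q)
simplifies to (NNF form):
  False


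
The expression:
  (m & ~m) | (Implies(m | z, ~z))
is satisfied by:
  {z: False}


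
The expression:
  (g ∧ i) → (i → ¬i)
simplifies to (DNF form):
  ¬g ∨ ¬i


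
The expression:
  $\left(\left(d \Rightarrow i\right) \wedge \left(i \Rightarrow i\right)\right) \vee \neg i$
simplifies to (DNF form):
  $\text{True}$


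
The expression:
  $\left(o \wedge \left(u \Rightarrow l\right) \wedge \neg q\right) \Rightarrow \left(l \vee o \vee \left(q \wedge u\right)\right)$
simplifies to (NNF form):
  $\text{True}$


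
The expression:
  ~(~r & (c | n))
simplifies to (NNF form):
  r | (~c & ~n)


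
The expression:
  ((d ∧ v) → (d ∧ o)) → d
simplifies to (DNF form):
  d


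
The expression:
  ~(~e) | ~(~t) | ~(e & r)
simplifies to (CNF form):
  True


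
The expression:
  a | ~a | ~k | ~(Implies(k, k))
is always true.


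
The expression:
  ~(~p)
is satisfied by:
  {p: True}


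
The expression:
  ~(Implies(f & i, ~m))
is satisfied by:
  {i: True, m: True, f: True}


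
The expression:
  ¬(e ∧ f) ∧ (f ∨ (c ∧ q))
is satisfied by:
  {f: True, q: True, c: True, e: False}
  {f: True, q: True, c: False, e: False}
  {f: True, c: True, q: False, e: False}
  {f: True, c: False, q: False, e: False}
  {q: True, c: True, e: False, f: False}
  {e: True, q: True, c: True, f: False}


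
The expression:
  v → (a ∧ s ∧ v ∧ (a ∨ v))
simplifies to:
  (a ∧ s) ∨ ¬v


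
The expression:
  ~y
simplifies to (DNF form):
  ~y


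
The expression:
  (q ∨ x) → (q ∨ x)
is always true.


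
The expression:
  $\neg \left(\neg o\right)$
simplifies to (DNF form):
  $o$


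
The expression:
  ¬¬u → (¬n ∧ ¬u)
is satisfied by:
  {u: False}


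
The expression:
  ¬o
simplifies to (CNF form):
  ¬o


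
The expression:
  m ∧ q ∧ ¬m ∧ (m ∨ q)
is never true.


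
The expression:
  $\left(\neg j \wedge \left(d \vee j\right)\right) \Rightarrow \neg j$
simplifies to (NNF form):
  $\text{True}$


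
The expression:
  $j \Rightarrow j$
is always true.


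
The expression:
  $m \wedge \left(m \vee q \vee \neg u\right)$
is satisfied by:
  {m: True}


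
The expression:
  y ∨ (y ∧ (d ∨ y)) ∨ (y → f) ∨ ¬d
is always true.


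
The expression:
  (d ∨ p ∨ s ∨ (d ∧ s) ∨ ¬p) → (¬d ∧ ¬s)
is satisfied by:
  {d: False, s: False}


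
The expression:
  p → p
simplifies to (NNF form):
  True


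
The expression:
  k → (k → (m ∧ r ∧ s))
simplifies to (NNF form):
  (m ∧ r ∧ s) ∨ ¬k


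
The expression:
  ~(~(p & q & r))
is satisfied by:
  {r: True, p: True, q: True}


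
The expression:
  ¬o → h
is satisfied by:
  {o: True, h: True}
  {o: True, h: False}
  {h: True, o: False}


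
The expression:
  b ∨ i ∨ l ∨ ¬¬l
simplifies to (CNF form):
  b ∨ i ∨ l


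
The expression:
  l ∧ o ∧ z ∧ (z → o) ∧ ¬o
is never true.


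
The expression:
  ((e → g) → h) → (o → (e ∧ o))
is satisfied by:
  {e: True, h: False, o: False}
  {h: False, o: False, e: False}
  {o: True, e: True, h: False}
  {o: True, h: False, e: False}
  {e: True, h: True, o: False}
  {h: True, e: False, o: False}
  {o: True, h: True, e: True}


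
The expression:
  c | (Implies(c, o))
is always true.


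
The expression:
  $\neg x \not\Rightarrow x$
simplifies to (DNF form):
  $\neg x$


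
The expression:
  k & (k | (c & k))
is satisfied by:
  {k: True}


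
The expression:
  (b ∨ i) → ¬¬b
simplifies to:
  b ∨ ¬i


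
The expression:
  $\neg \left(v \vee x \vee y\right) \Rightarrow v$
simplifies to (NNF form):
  $v \vee x \vee y$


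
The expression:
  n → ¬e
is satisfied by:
  {e: False, n: False}
  {n: True, e: False}
  {e: True, n: False}


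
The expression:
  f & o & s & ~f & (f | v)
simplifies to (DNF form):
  False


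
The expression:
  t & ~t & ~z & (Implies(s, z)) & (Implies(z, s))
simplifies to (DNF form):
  False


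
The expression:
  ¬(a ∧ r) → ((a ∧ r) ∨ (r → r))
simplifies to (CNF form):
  True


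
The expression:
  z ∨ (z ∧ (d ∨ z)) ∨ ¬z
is always true.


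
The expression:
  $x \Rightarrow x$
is always true.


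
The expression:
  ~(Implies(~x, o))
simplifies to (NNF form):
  ~o & ~x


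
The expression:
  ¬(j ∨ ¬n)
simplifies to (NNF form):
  n ∧ ¬j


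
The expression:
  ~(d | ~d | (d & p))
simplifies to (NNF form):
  False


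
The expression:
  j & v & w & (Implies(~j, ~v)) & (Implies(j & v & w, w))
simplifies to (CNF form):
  j & v & w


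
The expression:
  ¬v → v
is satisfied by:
  {v: True}


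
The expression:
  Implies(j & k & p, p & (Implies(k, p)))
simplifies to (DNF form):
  True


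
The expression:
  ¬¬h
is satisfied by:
  {h: True}


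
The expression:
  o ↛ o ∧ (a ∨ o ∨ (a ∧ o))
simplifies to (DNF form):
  False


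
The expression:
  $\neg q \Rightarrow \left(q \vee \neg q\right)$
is always true.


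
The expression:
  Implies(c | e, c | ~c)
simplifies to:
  True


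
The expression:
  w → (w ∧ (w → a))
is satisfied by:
  {a: True, w: False}
  {w: False, a: False}
  {w: True, a: True}


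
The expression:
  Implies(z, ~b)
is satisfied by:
  {z: False, b: False}
  {b: True, z: False}
  {z: True, b: False}


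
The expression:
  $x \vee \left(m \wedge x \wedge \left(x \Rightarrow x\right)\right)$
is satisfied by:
  {x: True}


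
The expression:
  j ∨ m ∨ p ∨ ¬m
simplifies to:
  True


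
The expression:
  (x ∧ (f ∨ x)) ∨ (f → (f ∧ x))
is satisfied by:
  {x: True, f: False}
  {f: False, x: False}
  {f: True, x: True}


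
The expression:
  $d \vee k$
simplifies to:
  $d \vee k$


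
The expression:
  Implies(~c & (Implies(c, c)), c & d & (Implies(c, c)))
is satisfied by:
  {c: True}


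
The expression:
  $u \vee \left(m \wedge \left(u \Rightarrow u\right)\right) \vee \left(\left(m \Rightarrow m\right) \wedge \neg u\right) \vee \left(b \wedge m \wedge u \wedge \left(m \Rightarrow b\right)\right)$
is always true.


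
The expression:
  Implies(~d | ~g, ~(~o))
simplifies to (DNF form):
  o | (d & g)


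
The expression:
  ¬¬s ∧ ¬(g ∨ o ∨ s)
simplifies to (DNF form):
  False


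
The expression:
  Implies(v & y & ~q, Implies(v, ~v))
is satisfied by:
  {q: True, v: False, y: False}
  {v: False, y: False, q: False}
  {y: True, q: True, v: False}
  {y: True, v: False, q: False}
  {q: True, v: True, y: False}
  {v: True, q: False, y: False}
  {y: True, v: True, q: True}


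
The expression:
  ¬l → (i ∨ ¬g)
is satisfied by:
  {i: True, l: True, g: False}
  {i: True, g: False, l: False}
  {l: True, g: False, i: False}
  {l: False, g: False, i: False}
  {i: True, l: True, g: True}
  {i: True, g: True, l: False}
  {l: True, g: True, i: False}


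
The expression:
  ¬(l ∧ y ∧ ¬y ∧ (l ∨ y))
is always true.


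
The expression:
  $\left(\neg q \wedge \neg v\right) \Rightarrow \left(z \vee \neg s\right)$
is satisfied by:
  {z: True, q: True, v: True, s: False}
  {z: True, q: True, s: False, v: False}
  {z: True, v: True, s: False, q: False}
  {z: True, s: False, v: False, q: False}
  {q: True, v: True, s: False, z: False}
  {q: True, s: False, v: False, z: False}
  {v: True, q: False, s: False, z: False}
  {q: False, s: False, v: False, z: False}
  {q: True, z: True, s: True, v: True}
  {q: True, z: True, s: True, v: False}
  {z: True, s: True, v: True, q: False}
  {z: True, s: True, q: False, v: False}
  {v: True, s: True, q: True, z: False}
  {s: True, q: True, z: False, v: False}
  {s: True, v: True, z: False, q: False}


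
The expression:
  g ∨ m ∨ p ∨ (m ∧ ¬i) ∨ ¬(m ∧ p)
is always true.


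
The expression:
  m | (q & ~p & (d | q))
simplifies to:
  m | (q & ~p)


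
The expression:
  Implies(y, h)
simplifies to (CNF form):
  h | ~y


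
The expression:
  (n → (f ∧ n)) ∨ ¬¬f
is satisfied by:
  {f: True, n: False}
  {n: False, f: False}
  {n: True, f: True}


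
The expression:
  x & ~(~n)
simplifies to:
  n & x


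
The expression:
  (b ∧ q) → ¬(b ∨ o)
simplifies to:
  ¬b ∨ ¬q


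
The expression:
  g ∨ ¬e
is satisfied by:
  {g: True, e: False}
  {e: False, g: False}
  {e: True, g: True}


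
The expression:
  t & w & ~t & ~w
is never true.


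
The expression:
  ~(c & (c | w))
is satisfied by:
  {c: False}


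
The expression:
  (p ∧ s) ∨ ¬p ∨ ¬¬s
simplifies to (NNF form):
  s ∨ ¬p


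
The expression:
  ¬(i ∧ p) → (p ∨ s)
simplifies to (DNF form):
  p ∨ s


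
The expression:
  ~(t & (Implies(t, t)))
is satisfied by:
  {t: False}


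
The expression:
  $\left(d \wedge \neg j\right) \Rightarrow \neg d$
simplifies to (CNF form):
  $j \vee \neg d$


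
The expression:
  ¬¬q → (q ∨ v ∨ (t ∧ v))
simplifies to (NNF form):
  True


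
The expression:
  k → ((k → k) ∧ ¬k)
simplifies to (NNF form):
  ¬k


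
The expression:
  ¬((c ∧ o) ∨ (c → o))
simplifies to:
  c ∧ ¬o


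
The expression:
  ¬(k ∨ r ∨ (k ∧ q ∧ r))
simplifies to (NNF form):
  ¬k ∧ ¬r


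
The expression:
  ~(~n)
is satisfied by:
  {n: True}


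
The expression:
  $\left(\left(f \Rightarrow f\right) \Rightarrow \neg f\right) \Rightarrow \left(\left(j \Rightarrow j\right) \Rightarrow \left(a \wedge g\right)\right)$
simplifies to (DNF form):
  $f \vee \left(a \wedge g\right)$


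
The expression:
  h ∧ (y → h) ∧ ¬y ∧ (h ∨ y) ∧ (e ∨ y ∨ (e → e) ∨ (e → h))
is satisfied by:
  {h: True, y: False}


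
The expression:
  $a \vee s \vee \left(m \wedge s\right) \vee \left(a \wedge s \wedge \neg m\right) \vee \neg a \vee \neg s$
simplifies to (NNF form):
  $\text{True}$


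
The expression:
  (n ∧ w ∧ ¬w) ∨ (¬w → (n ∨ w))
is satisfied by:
  {n: True, w: True}
  {n: True, w: False}
  {w: True, n: False}


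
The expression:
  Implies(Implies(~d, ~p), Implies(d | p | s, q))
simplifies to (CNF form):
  (q | ~d) & (p | q | ~d) & (p | q | ~s) & (q | ~d | ~s)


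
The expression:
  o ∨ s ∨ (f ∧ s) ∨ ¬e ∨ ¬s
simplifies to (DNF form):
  True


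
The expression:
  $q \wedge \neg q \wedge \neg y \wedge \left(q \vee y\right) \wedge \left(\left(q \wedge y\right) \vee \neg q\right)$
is never true.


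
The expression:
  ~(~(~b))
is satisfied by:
  {b: False}


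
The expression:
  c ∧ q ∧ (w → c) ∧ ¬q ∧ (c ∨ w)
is never true.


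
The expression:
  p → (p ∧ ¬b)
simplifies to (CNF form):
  ¬b ∨ ¬p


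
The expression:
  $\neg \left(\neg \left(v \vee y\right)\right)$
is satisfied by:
  {y: True, v: True}
  {y: True, v: False}
  {v: True, y: False}


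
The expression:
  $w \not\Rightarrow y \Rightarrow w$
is always true.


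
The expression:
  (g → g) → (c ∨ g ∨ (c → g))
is always true.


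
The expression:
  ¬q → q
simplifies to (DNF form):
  q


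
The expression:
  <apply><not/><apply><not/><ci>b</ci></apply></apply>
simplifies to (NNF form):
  <ci>b</ci>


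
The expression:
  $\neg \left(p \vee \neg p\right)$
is never true.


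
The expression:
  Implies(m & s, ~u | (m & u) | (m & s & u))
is always true.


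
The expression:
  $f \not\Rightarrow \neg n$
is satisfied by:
  {f: True, n: True}


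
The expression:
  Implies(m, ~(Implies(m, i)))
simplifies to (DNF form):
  ~i | ~m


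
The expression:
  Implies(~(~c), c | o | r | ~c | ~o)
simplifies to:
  True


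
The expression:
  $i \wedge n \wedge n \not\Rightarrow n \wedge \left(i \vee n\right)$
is never true.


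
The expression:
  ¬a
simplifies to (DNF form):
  ¬a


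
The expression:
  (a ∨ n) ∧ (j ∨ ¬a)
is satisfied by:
  {n: True, j: True, a: False}
  {n: True, a: False, j: False}
  {n: True, j: True, a: True}
  {j: True, a: True, n: False}


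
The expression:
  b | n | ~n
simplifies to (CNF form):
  True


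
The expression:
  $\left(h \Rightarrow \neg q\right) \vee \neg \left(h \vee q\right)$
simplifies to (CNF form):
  $\neg h \vee \neg q$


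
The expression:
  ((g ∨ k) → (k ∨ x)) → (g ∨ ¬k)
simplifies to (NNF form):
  g ∨ ¬k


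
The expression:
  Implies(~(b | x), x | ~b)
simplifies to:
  True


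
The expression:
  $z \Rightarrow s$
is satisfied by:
  {s: True, z: False}
  {z: False, s: False}
  {z: True, s: True}


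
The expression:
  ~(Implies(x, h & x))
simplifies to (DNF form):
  x & ~h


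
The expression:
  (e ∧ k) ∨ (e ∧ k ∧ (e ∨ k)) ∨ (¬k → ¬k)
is always true.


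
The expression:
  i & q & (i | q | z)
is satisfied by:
  {i: True, q: True}


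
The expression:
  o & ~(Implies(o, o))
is never true.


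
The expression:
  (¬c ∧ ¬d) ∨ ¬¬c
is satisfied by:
  {c: True, d: False}
  {d: False, c: False}
  {d: True, c: True}


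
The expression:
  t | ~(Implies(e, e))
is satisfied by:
  {t: True}


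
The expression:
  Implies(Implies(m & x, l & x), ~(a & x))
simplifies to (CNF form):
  (m | ~a | ~x) & (~a | ~l | ~x)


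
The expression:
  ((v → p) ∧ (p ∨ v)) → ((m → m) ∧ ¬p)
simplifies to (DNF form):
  ¬p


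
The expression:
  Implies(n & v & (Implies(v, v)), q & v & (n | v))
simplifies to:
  q | ~n | ~v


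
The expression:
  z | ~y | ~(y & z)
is always true.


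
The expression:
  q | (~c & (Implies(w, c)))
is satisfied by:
  {q: True, c: False, w: False}
  {q: True, w: True, c: False}
  {q: True, c: True, w: False}
  {q: True, w: True, c: True}
  {w: False, c: False, q: False}


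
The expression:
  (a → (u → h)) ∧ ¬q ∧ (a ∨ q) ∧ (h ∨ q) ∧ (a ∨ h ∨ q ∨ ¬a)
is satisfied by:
  {a: True, h: True, q: False}


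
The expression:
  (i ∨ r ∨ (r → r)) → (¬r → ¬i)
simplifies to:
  r ∨ ¬i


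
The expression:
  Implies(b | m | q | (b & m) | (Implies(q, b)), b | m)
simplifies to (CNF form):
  b | m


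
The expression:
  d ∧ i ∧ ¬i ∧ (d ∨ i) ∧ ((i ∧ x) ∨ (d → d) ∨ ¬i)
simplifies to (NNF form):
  False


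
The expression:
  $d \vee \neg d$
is always true.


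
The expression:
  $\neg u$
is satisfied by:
  {u: False}


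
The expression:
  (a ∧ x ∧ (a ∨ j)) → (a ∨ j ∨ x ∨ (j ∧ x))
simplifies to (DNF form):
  True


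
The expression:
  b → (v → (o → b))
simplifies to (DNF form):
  True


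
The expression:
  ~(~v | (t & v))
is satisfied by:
  {v: True, t: False}
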